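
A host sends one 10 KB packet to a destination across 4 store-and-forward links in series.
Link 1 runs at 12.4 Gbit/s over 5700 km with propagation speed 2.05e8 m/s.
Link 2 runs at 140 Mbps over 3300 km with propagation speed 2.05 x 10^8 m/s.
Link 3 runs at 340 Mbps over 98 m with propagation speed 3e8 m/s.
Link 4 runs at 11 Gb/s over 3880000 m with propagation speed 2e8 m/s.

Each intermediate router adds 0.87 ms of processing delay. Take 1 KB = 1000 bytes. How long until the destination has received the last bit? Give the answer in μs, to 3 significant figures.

L = 80000 bits.
Transmission delays (L/R per hop): 6.45161, 571.429, 235.294, 7.27273 μs; sum = 820.447 μs.
Propagation delays (d/s per hop): 27804.9, 16097.6, 0.326667, 19400 μs; sum = 63302.8 μs.
Processing at 3 router(s): 3 × 0.87 ms = 2610 μs.
End-to-end = 66700 μs.

66700 μs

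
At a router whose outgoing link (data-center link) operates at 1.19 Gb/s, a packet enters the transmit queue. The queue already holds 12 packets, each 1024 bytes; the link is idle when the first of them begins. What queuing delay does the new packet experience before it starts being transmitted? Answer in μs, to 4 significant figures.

82.61 μs

Each queued packet: L/R = 8192/1190000000 = 6.88403 μs.
12 queued → 82.6084 μs.
Queuing delay = 82.61 μs.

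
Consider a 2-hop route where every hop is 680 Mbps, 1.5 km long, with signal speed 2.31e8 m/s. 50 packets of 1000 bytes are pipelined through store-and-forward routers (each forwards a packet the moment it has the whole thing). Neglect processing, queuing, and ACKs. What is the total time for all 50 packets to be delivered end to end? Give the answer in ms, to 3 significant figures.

0.613 ms

Per-hop transmission t_tx = L/R = 8000/680000000 = 0.0117647 ms.
Per-hop propagation t_prop = 1500/231000000 = 0.00649351 ms.
Pipeline fill: first packet needs 2·t_tx to clear all hops; remaining 49 packets each add one t_tx.
Total = (2+50-1)·t_tx + 2·t_prop = 51·0.0117647 + 2·0.00649351 = 0.613 ms.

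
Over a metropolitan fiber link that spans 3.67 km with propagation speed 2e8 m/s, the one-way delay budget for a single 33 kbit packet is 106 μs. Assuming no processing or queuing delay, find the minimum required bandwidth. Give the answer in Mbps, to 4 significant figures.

376.5 Mbps

Propagation delay = 3670 / 200000000 = 18.35 μs.
Transmission budget = 106 − 18.35 = 87.65 μs.
R ≥ L / t_tx = 33000 bits / 8.765e-05 s = 376.5 Mbps.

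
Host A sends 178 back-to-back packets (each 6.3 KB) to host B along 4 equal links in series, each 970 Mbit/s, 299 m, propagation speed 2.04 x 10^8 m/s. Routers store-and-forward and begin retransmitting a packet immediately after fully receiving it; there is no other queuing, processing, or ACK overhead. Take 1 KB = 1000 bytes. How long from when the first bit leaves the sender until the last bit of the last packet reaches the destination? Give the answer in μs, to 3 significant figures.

Per-hop transmission t_tx = L/R = 50400/970000000 = 51.9588 μs.
Per-hop propagation t_prop = 299/204000000 = 1.46569 μs.
Pipeline fill: first packet needs 4·t_tx to clear all hops; remaining 177 packets each add one t_tx.
Total = (4+178-1)·t_tx + 4·t_prop = 181·51.9588 + 4·1.46569 = 9410 μs.

9410 μs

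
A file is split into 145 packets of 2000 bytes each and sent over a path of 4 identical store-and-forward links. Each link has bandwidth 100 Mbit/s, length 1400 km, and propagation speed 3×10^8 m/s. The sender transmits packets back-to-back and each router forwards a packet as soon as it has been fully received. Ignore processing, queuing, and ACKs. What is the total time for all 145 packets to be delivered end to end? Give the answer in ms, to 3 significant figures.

42.3 ms

Per-hop transmission t_tx = L/R = 16000/100000000 = 0.16 ms.
Per-hop propagation t_prop = 1400000/300000000 = 4.66667 ms.
Pipeline fill: first packet needs 4·t_tx to clear all hops; remaining 144 packets each add one t_tx.
Total = (4+145-1)·t_tx + 4·t_prop = 148·0.16 + 4·4.66667 = 42.3 ms.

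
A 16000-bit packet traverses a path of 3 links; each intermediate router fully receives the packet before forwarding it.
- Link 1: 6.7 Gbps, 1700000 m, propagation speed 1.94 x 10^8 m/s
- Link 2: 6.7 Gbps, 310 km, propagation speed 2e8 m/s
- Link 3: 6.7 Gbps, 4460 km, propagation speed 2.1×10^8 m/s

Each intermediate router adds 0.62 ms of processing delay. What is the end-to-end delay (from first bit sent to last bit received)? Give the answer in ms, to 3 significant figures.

32.8 ms

Transmission delay per hop = L/R = 16000/6700000000 = 0.00238806 ms; 3 hops → 0.00716418 ms.
Propagation delays (d/s per hop): 8.76289, 1.55, 21.2381 ms; sum = 31.551 ms.
Processing at 2 router(s): 2 × 0.62 ms = 1.24 ms.
End-to-end = 32.8 ms.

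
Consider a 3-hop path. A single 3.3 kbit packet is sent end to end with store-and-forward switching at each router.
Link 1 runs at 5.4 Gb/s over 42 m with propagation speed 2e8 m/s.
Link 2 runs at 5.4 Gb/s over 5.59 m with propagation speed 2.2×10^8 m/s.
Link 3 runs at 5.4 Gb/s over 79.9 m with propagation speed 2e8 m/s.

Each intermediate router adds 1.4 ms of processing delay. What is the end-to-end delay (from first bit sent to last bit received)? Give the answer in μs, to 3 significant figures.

2800 μs

L = 3300 bits.
Transmission delay per hop = L/R = 3300/5400000000 = 0.611111 μs; 3 hops → 1.83333 μs.
Propagation delays (d/s per hop): 0.21, 0.0254091, 0.3995 μs; sum = 0.634909 μs.
Processing at 2 router(s): 2 × 1.4 ms = 2800 μs.
End-to-end = 2800 μs.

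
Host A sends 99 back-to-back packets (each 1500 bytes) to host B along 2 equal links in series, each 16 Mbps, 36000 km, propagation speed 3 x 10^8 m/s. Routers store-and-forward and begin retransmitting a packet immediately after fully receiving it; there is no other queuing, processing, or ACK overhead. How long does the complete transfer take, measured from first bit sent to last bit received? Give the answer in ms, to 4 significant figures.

Per-hop transmission t_tx = L/R = 12000/16000000 = 0.75 ms.
Per-hop propagation t_prop = 36000000/300000000 = 120 ms.
Pipeline fill: first packet needs 2·t_tx to clear all hops; remaining 98 packets each add one t_tx.
Total = (2+99-1)·t_tx + 2·t_prop = 100·0.75 + 2·120 = 315.0 ms.

315.0 ms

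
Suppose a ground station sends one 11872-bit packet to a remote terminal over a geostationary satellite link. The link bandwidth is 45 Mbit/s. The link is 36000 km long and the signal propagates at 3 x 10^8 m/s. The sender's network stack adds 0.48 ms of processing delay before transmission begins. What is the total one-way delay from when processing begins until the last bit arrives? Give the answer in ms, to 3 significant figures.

121 ms

Transmission delay = L/R = 11872 / 45000000 = 0.263822 ms.
Propagation delay = d/s = 36000000 m / 300000000 m/s = 120 ms.
Plus processing delay 0.48 ms = 0.48 ms.
Total = 121 ms.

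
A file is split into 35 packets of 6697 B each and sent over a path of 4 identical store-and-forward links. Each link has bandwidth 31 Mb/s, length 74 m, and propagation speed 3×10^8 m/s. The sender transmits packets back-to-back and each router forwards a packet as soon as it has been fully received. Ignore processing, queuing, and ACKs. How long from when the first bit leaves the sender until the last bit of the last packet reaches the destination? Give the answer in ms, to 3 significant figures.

Per-hop transmission t_tx = L/R = 53576/31000000 = 1.72826 ms.
Per-hop propagation t_prop = 74/300000000 = 0.000246667 ms.
Pipeline fill: first packet needs 4·t_tx to clear all hops; remaining 34 packets each add one t_tx.
Total = (4+35-1)·t_tx + 4·t_prop = 38·1.72826 + 4·0.000246667 = 65.7 ms.

65.7 ms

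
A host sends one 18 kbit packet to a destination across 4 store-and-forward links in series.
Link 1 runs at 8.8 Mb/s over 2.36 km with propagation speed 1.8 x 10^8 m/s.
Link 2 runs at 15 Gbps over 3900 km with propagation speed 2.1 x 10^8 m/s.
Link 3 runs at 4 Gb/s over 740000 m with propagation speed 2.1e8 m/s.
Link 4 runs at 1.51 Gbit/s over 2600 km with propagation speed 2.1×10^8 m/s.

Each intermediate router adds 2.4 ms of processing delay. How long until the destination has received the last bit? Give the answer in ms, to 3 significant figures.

L = 18000 bits.
Transmission delays (L/R per hop): 2.04545, 0.0012, 0.0045, 0.0119205 ms; sum = 2.06308 ms.
Propagation delays (d/s per hop): 0.0131111, 18.5714, 3.52381, 12.381 ms; sum = 34.4893 ms.
Processing at 3 router(s): 3 × 2.4 ms = 7.2 ms.
End-to-end = 43.8 ms.

43.8 ms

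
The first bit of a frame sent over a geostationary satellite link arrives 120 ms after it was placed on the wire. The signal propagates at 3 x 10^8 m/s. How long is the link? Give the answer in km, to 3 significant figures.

36000 km

d = s × t_prop = 300000000 × 0.12 = 36000 km.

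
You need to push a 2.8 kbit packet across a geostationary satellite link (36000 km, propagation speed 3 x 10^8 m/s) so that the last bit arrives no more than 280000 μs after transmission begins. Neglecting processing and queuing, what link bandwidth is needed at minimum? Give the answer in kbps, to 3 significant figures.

17.5 kbps

Propagation delay = 36000000 / 300000000 = 120000 μs.
Transmission budget = 280000 − 120000 = 160000 μs.
R ≥ L / t_tx = 2800 bits / 0.16 s = 17.5 kbps.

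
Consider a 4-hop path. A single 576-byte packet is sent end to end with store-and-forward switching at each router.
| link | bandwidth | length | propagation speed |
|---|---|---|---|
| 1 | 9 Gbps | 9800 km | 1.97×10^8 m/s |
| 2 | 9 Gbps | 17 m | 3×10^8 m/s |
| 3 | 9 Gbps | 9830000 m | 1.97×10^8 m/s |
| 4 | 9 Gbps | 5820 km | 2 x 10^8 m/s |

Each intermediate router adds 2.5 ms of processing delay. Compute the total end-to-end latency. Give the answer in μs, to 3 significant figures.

L = 576 × 8 = 4608 bits.
Transmission delay per hop = L/R = 4608/9000000000 = 0.512 μs; 4 hops → 2.048 μs.
Propagation delays (d/s per hop): 49746.2, 0.0566667, 49898.5, 29100 μs; sum = 128745 μs.
Processing at 3 router(s): 3 × 2.5 ms = 7500 μs.
End-to-end = 136000 μs.

136000 μs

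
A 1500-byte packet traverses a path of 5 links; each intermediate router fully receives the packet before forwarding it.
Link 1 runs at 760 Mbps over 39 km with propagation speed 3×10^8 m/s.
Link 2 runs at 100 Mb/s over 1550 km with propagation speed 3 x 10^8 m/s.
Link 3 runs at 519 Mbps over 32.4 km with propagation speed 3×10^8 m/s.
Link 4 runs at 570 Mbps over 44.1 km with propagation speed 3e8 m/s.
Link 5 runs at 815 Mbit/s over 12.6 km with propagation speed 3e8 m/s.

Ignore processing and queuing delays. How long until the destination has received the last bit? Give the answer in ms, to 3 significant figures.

L = 1500 × 8 = 12000 bits.
Transmission delays (L/R per hop): 0.0157895, 0.12, 0.0231214, 0.0210526, 0.0147239 ms; sum = 0.194687 ms.
Propagation delays (d/s per hop): 0.13, 5.16667, 0.108, 0.147, 0.042 ms; sum = 5.59367 ms.
End-to-end = 5.79 ms.

5.79 ms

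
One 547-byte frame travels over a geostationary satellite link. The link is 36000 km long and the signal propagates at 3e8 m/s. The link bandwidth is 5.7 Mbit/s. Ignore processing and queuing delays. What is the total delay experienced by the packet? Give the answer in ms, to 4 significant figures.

L = 547 × 8 = 4376 bits.
Transmission delay = L/R = 4376 / 5700000 = 0.767719 ms.
Propagation delay = d/s = 36000000 m / 300000000 m/s = 120 ms.
Total = 120.8 ms.

120.8 ms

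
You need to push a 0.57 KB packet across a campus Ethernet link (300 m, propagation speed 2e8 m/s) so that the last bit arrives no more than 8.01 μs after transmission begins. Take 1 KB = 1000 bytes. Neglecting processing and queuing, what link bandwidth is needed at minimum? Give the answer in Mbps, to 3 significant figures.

700 Mbps

L = 4560 bits.
Propagation delay = 300 / 200000000 = 1.5 μs.
Transmission budget = 8.01 − 1.5 = 6.51 μs.
R ≥ L / t_tx = 4560 bits / 6.51e-06 s = 700 Mbps.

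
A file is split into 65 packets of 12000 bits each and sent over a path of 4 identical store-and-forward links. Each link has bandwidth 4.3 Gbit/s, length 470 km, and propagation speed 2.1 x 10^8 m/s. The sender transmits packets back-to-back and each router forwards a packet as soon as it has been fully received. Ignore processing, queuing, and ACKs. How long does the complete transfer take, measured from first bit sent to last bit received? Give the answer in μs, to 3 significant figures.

Per-hop transmission t_tx = L/R = 12000/4300000000 = 2.7907 μs.
Per-hop propagation t_prop = 470000/210000000 = 2238.1 μs.
Pipeline fill: first packet needs 4·t_tx to clear all hops; remaining 64 packets each add one t_tx.
Total = (4+65-1)·t_tx + 4·t_prop = 68·2.7907 + 4·2238.1 = 9140 μs.

9140 μs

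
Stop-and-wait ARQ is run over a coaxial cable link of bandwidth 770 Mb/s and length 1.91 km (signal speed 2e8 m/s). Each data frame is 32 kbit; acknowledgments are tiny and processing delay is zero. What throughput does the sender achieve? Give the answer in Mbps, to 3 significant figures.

t_tx = L/R = 32000/770000000 = 4.15584e-05 s.
t_prop = 1910/200000000 = 9.55e-06 s; RTT = 1.91e-05 s.
Cycle = t_tx + RTT = 6.06584e-05 s.
Throughput = L / cycle = 32000 / 6.06584e-05 = 528 Mbps.

528 Mbps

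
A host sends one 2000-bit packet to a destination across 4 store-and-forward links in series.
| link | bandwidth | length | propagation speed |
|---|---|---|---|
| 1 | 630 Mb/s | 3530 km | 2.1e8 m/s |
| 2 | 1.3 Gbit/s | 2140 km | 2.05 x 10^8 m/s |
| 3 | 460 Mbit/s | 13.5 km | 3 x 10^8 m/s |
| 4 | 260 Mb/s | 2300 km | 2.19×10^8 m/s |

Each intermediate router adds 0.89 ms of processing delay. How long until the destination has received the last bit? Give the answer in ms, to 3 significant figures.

Transmission delays (L/R per hop): 0.0031746, 0.00153846, 0.00434783, 0.00769231 ms; sum = 0.0167532 ms.
Propagation delays (d/s per hop): 16.8095, 10.439, 0.045, 10.5023 ms; sum = 37.7958 ms.
Processing at 3 router(s): 3 × 0.89 ms = 2.67 ms.
End-to-end = 40.5 ms.

40.5 ms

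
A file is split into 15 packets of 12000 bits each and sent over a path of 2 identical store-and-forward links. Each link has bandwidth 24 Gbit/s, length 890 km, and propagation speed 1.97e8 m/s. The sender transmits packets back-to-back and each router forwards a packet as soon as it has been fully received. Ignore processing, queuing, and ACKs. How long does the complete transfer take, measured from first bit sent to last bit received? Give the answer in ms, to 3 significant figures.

9.04 ms

Per-hop transmission t_tx = L/R = 12000/24000000000 = 0.0005 ms.
Per-hop propagation t_prop = 890000/197000000 = 4.51777 ms.
Pipeline fill: first packet needs 2·t_tx to clear all hops; remaining 14 packets each add one t_tx.
Total = (2+15-1)·t_tx + 2·t_prop = 16·0.0005 + 2·4.51777 = 9.04 ms.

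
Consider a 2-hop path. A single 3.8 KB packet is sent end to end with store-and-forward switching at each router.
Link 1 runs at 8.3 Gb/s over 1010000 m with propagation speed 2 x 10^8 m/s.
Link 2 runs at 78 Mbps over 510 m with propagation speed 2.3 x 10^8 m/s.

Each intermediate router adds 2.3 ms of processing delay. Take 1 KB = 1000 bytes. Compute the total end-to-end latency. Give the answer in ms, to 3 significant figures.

7.75 ms

L = 30400 bits.
Transmission delays (L/R per hop): 0.00366265, 0.389744 ms; sum = 0.393406 ms.
Propagation delays (d/s per hop): 5.05, 0.00221739 ms; sum = 5.05222 ms.
Processing at 1 router(s): 1 × 2.3 ms = 2.3 ms.
End-to-end = 7.75 ms.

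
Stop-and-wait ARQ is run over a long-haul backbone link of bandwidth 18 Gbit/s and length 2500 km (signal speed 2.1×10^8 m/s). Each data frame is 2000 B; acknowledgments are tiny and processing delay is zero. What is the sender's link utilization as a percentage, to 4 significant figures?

t_tx = L/R = 16000/18000000000 = 8.88889e-07 s.
t_prop = 2500000/210000000 = 0.0119048 s; RTT = 0.0238095 s.
Cycle = t_tx + RTT = 0.0238104 s.
Utilization = t_tx / cycle = 8.88889e-07/0.0238104 = 0.003733 %.

0.003733 %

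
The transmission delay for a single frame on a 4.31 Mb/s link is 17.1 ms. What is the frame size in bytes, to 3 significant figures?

9210 bytes

L = R × t_tx = 4310000 b/s × 0.0171 s = 73701 bits.
In bytes: 73701 / 8 = 9210 bytes.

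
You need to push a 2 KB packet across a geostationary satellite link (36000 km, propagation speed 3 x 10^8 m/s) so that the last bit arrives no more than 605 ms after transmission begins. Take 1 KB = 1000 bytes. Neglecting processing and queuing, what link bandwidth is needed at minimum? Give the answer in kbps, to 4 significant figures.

L = 16000 bits.
Propagation delay = 36000000 / 300000000 = 120 ms.
Transmission budget = 605 − 120 = 485 ms.
R ≥ L / t_tx = 16000 bits / 0.485 s = 32.99 kbps.

32.99 kbps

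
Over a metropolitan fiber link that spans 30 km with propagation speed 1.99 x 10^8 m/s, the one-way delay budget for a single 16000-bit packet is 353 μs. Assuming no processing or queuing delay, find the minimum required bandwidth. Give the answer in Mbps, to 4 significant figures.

Propagation delay = 30000 / 199000000 = 150.754 μs.
Transmission budget = 353 − 150.754 = 202.246 μs.
R ≥ L / t_tx = 16000 bits / 0.000202246 s = 79.11 Mbps.

79.11 Mbps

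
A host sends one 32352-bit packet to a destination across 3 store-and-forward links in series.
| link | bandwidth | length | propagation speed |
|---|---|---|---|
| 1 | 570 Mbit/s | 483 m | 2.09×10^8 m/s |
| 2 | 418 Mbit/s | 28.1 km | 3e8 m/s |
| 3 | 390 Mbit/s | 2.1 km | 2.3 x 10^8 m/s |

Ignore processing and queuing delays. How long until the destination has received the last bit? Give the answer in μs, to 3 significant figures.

Transmission delays (L/R per hop): 56.7579, 77.3971, 82.9538 μs; sum = 217.109 μs.
Propagation delays (d/s per hop): 2.311, 93.6667, 9.13043 μs; sum = 105.108 μs.
End-to-end = 322 μs.

322 μs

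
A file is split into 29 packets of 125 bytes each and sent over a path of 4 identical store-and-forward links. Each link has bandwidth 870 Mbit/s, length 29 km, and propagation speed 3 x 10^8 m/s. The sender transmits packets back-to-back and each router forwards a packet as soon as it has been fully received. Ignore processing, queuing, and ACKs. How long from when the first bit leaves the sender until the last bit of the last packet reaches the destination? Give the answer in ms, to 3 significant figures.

Per-hop transmission t_tx = L/R = 1000/870000000 = 0.00114943 ms.
Per-hop propagation t_prop = 29000/300000000 = 0.0966667 ms.
Pipeline fill: first packet needs 4·t_tx to clear all hops; remaining 28 packets each add one t_tx.
Total = (4+29-1)·t_tx + 4·t_prop = 32·0.00114943 + 4·0.0966667 = 0.423 ms.

0.423 ms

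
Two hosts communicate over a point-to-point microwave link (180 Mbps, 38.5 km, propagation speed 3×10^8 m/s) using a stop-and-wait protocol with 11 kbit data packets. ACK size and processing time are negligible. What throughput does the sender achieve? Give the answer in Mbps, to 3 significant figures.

34.6 Mbps

t_tx = L/R = 11000/180000000 = 6.11111e-05 s.
t_prop = 38500/300000000 = 0.000128333 s; RTT = 0.000256667 s.
Cycle = t_tx + RTT = 0.000317778 s.
Throughput = L / cycle = 11000 / 0.000317778 = 34.6 Mbps.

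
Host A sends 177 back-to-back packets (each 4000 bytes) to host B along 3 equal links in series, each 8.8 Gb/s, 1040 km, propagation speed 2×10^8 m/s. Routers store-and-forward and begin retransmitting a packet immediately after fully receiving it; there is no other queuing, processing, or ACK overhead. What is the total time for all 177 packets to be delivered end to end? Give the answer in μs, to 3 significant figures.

Per-hop transmission t_tx = L/R = 32000/8800000000 = 3.63636 μs.
Per-hop propagation t_prop = 1040000/200000000 = 5200 μs.
Pipeline fill: first packet needs 3·t_tx to clear all hops; remaining 176 packets each add one t_tx.
Total = (3+177-1)·t_tx + 3·t_prop = 179·3.63636 + 3·5200 = 16300 μs.

16300 μs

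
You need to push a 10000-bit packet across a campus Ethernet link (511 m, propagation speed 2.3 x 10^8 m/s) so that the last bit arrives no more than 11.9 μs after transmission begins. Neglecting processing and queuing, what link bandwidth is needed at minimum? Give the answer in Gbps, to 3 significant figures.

1.03 Gbps

Propagation delay = 511 / 2.3e+08 = 2.22174 μs.
Transmission budget = 11.9 − 2.22174 = 9.67826 μs.
R ≥ L / t_tx = 10000 bits / 9.67826e-06 s = 1.03 Gbps.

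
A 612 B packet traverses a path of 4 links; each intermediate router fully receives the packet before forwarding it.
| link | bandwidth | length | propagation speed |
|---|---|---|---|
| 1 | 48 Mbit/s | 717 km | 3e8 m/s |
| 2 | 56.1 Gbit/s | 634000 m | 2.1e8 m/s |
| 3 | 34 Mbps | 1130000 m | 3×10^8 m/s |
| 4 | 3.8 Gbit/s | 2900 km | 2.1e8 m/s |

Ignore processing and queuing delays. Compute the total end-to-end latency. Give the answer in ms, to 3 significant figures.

23.2 ms

L = 612 × 8 = 4896 bits.
Transmission delays (L/R per hop): 0.102, 8.72727e-05, 0.144, 0.00128842 ms; sum = 0.247376 ms.
Propagation delays (d/s per hop): 2.39, 3.01905, 3.76667, 13.8095 ms; sum = 22.9852 ms.
End-to-end = 23.2 ms.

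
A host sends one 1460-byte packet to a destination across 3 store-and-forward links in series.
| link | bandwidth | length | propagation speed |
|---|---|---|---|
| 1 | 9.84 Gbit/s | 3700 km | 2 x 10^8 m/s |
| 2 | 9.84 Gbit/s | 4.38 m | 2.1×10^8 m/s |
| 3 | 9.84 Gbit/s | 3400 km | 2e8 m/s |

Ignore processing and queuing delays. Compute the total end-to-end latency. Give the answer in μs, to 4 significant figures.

L = 1460 × 8 = 11680 bits.
Transmission delay per hop = L/R = 11680/9840000000 = 1.18699 μs; 3 hops → 3.56098 μs.
Propagation delays (d/s per hop): 18500, 0.0208571, 17000 μs; sum = 35500 μs.
End-to-end = 35500 μs.

35500 μs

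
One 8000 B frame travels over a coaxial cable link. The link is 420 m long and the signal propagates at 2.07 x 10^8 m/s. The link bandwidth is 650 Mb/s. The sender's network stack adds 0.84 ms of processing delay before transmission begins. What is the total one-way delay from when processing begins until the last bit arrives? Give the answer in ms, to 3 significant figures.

L = 8000 × 8 = 64000 bits.
Transmission delay = L/R = 64000 / 650000000 = 0.0984615 ms.
Propagation delay = d/s = 420 m / 2.07e+08 m/s = 0.00202899 ms.
Plus processing delay 0.84 ms = 0.84 ms.
Total = 0.940 ms.

0.940 ms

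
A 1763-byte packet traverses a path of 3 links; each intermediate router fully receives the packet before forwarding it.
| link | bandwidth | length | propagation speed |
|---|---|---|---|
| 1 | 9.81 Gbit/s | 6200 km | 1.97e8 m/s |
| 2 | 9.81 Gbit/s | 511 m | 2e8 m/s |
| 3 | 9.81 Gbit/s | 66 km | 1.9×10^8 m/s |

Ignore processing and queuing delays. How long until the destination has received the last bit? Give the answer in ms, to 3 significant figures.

31.8 ms

L = 1763 × 8 = 14104 bits.
Transmission delay per hop = L/R = 14104/9810000000 = 0.00143772 ms; 3 hops → 0.00431315 ms.
Propagation delays (d/s per hop): 31.4721, 0.002555, 0.347368 ms; sum = 31.822 ms.
End-to-end = 31.8 ms.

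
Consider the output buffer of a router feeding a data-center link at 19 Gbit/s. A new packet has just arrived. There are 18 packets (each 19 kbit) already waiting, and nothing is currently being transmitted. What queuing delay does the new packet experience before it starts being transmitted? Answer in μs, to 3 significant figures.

18.0 μs

Each queued packet: L/R = 19000/19000000000 = 1 μs.
18 queued → 18 μs.
Queuing delay = 18.0 μs.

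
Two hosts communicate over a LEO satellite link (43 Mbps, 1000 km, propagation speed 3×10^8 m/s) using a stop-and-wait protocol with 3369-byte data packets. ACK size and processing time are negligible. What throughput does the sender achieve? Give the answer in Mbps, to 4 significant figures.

3.695 Mbps

t_tx = L/R = 26952/43000000 = 0.000626791 s.
t_prop = 1000000/300000000 = 0.00333333 s; RTT = 0.00666667 s.
Cycle = t_tx + RTT = 0.00729346 s.
Throughput = L / cycle = 26952 / 0.00729346 = 3.695 Mbps.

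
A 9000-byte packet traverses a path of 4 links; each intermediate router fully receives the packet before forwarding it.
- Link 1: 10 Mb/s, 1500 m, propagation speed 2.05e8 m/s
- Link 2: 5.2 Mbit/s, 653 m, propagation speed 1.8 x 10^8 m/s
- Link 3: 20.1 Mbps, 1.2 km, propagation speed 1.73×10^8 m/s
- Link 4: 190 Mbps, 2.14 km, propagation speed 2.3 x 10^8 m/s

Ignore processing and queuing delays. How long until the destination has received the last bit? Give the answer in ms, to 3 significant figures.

L = 9000 × 8 = 72000 bits.
Transmission delays (L/R per hop): 7.2, 13.8462, 3.58209, 0.378947 ms; sum = 25.0072 ms.
Propagation delays (d/s per hop): 0.00731707, 0.00362778, 0.00693642, 0.00930435 ms; sum = 0.0271856 ms.
End-to-end = 25.0 ms.

25.0 ms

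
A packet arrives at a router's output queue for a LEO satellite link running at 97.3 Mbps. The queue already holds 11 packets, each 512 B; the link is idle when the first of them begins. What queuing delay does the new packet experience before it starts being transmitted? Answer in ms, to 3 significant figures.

Each queued packet: L/R = 4096/97300000 = 0.0420966 ms.
11 queued → 0.463063 ms.
Queuing delay = 0.463 ms.

0.463 ms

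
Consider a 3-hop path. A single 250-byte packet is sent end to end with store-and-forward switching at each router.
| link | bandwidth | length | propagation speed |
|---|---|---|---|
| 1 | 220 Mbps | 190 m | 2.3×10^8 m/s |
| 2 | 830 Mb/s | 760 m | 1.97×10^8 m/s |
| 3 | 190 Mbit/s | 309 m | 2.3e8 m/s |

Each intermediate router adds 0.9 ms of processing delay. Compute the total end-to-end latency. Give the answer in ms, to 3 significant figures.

L = 250 × 8 = 2000 bits.
Transmission delays (L/R per hop): 0.00909091, 0.00240964, 0.0105263 ms; sum = 0.0220269 ms.
Propagation delays (d/s per hop): 0.000826087, 0.00385787, 0.00134348 ms; sum = 0.00602743 ms.
Processing at 2 router(s): 2 × 0.9 ms = 1.8 ms.
End-to-end = 1.83 ms.

1.83 ms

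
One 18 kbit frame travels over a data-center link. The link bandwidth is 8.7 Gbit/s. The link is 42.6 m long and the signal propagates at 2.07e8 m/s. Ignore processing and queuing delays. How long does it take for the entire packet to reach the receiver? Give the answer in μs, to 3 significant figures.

2.27 μs

L = 18000 bits.
Transmission delay = L/R = 18000 / 8700000000 = 2.06897 μs.
Propagation delay = d/s = 42.6 m / 2.07e+08 m/s = 0.205797 μs.
Total = 2.27 μs.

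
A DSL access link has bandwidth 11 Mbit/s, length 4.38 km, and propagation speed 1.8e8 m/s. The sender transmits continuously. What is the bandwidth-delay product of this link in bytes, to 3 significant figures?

Propagation delay = 4380 / 180000000 = 2.43333e-05 s.
BDP = R × t_prop = 11000000 × 2.43333e-05 = 267.667 bits.
In bytes: 267.667/8 = 33.5 bytes.

33.5 bytes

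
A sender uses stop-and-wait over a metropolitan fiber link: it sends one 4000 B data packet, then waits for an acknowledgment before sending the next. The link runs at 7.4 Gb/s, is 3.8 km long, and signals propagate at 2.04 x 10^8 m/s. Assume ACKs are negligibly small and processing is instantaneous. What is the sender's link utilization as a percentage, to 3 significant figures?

10.4 %

t_tx = L/R = 32000/7400000000 = 4.32432e-06 s.
t_prop = 3800/204000000 = 1.86275e-05 s; RTT = 3.72549e-05 s.
Cycle = t_tx + RTT = 4.15792e-05 s.
Utilization = t_tx / cycle = 4.32432e-06/4.15792e-05 = 10.4 %.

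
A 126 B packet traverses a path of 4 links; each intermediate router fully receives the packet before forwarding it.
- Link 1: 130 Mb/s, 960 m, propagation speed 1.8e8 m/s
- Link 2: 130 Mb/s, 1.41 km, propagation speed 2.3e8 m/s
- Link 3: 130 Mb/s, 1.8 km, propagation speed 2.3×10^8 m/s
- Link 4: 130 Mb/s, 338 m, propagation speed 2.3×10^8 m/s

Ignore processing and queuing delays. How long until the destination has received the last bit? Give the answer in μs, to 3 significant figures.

L = 126 × 8 = 1008 bits.
Transmission delay per hop = L/R = 1008/130000000 = 7.75385 μs; 4 hops → 31.0154 μs.
Propagation delays (d/s per hop): 5.33333, 6.13043, 7.82609, 1.46957 μs; sum = 20.7594 μs.
End-to-end = 51.8 μs.

51.8 μs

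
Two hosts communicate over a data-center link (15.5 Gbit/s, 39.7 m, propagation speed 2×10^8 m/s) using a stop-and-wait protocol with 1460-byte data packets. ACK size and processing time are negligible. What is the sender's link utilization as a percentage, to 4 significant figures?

65.49 %

t_tx = L/R = 11680/15500000000 = 7.53548e-07 s.
t_prop = 39.7/200000000 = 1.985e-07 s; RTT = 3.97e-07 s.
Cycle = t_tx + RTT = 1.15055e-06 s.
Utilization = t_tx / cycle = 7.53548e-07/1.15055e-06 = 65.49 %.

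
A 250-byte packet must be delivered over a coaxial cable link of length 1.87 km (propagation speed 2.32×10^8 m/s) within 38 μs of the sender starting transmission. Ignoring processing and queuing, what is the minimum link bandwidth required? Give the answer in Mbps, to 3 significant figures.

66.8 Mbps

L = 2000 bits.
Propagation delay = 1870 / 2.32e+08 = 8.06034 μs.
Transmission budget = 38 − 8.06034 = 29.9397 μs.
R ≥ L / t_tx = 2000 bits / 2.99397e-05 s = 66.8 Mbps.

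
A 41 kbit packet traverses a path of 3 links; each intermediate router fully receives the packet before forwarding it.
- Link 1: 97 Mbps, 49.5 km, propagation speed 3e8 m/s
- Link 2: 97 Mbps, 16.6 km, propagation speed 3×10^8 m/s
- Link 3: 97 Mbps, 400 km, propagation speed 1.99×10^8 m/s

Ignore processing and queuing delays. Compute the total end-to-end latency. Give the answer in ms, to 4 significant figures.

L = 41000 bits.
Transmission delay per hop = L/R = 41000/97000000 = 0.42268 ms; 3 hops → 1.26804 ms.
Propagation delays (d/s per hop): 0.165, 0.0553333, 2.01005 ms; sum = 2.23038 ms.
End-to-end = 3.498 ms.

3.498 ms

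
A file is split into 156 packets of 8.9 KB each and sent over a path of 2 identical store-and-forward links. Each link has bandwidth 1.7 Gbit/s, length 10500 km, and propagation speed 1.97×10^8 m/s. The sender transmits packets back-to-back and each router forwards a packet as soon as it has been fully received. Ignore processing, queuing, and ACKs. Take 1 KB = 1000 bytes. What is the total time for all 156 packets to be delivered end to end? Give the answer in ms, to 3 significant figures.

Per-hop transmission t_tx = L/R = 71200/1700000000 = 0.0418824 ms.
Per-hop propagation t_prop = 10500000/197000000 = 53.2995 ms.
Pipeline fill: first packet needs 2·t_tx to clear all hops; remaining 155 packets each add one t_tx.
Total = (2+156-1)·t_tx + 2·t_prop = 157·0.0418824 + 2·53.2995 = 113 ms.

113 ms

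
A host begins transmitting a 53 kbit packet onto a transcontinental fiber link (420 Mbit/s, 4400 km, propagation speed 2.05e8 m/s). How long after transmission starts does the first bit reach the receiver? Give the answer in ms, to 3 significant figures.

21.5 ms

First bit experiences only propagation delay: d/s = 4400000/2.05e+08 = 21.5 ms.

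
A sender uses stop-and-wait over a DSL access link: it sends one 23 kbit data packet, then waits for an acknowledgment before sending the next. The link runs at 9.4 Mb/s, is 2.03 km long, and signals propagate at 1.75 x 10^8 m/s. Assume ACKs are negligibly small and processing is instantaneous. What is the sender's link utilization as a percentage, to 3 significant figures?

t_tx = L/R = 23000/9400000 = 0.00244681 s.
t_prop = 2030/175000000 = 1.16e-05 s; RTT = 2.32e-05 s.
Cycle = t_tx + RTT = 0.00247001 s.
Utilization = t_tx / cycle = 0.00244681/0.00247001 = 99.1 %.

99.1 %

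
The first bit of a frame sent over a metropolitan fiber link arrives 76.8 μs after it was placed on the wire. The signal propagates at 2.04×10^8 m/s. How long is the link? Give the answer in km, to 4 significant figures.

d = s × t_prop = 204000000 × 7.68e-05 = 15.67 km.

15.67 km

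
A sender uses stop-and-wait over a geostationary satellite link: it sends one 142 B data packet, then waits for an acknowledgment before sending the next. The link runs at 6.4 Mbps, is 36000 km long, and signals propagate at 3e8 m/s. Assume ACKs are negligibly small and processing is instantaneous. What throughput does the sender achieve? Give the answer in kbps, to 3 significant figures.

t_tx = L/R = 1136/6400000 = 0.0001775 s.
t_prop = 36000000/300000000 = 0.12 s; RTT = 0.24 s.
Cycle = t_tx + RTT = 0.240178 s.
Throughput = L / cycle = 1136 / 0.240178 = 4.73 kbps.

4.73 kbps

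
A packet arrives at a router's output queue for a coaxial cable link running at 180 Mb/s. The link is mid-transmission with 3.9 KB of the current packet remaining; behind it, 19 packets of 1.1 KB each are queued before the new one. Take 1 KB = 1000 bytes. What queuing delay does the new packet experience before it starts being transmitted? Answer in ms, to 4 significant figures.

Each queued packet: L/R = 8800/180000000 = 0.0488889 ms.
19 queued → 0.928889 ms.
Plus remaining 31200 bits of current packet: 0.173333 ms.
Queuing delay = 1.102 ms.

1.102 ms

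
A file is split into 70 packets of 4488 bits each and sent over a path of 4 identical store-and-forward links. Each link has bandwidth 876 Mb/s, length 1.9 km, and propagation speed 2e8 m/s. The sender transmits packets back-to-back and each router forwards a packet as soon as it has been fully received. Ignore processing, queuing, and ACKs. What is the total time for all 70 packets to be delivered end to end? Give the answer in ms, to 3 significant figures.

0.412 ms

Per-hop transmission t_tx = L/R = 4488/876000000 = 0.00512329 ms.
Per-hop propagation t_prop = 1900/200000000 = 0.0095 ms.
Pipeline fill: first packet needs 4·t_tx to clear all hops; remaining 69 packets each add one t_tx.
Total = (4+70-1)·t_tx + 4·t_prop = 73·0.00512329 + 4·0.0095 = 0.412 ms.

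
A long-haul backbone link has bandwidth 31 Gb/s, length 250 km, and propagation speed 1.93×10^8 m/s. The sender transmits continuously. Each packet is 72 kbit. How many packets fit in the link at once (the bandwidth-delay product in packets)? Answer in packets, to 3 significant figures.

Propagation delay = 250000 / 193000000 = 0.00129534 s.
BDP = R × t_prop = 31000000000 × 0.00129534 = 40155400 bits.
In packets of 72000 bits: 558 packets.

558 packets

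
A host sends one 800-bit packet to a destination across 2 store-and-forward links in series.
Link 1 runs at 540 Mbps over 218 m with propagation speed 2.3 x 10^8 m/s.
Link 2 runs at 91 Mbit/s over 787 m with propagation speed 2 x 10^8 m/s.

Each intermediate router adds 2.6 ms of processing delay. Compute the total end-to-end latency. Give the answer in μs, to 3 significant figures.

2620 μs

Transmission delays (L/R per hop): 1.48148, 8.79121 μs; sum = 10.2727 μs.
Propagation delays (d/s per hop): 0.947826, 3.935 μs; sum = 4.88283 μs.
Processing at 1 router(s): 1 × 2.6 ms = 2600 μs.
End-to-end = 2620 μs.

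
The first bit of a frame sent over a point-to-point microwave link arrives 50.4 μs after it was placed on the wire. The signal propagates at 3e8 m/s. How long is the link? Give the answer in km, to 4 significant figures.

15.12 km

d = s × t_prop = 300000000 × 5.04e-05 = 15.12 km.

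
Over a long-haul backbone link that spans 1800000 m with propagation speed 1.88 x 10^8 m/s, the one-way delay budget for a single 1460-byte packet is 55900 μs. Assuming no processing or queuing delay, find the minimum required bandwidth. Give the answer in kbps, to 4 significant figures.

252.1 kbps

L = 11680 bits.
Propagation delay = 1800000 / 188000000 = 9574.47 μs.
Transmission budget = 55900 − 9574.47 = 46325.5 μs.
R ≥ L / t_tx = 11680 bits / 0.0463255 s = 252.1 kbps.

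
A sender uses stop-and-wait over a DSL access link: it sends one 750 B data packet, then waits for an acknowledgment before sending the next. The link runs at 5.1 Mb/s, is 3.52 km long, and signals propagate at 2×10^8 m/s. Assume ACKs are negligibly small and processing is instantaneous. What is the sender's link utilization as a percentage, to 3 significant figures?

97.1 %

t_tx = L/R = 6000/5100000 = 0.00117647 s.
t_prop = 3520/200000000 = 1.76e-05 s; RTT = 3.52e-05 s.
Cycle = t_tx + RTT = 0.00121167 s.
Utilization = t_tx / cycle = 0.00117647/0.00121167 = 97.1 %.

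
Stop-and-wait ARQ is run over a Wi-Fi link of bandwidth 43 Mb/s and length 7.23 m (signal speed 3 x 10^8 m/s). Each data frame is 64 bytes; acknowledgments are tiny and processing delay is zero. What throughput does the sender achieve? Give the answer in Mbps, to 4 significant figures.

42.83 Mbps

t_tx = L/R = 512/43000000 = 1.1907e-05 s.
t_prop = 7.23/300000000 = 2.41e-08 s; RTT = 4.82e-08 s.
Cycle = t_tx + RTT = 1.19552e-05 s.
Throughput = L / cycle = 512 / 1.19552e-05 = 42.83 Mbps.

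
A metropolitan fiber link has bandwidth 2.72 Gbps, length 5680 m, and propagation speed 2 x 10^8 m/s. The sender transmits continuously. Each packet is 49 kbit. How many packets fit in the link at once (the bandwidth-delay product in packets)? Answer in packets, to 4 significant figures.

1.576 packets

Propagation delay = 5680 / 200000000 = 2.84e-05 s.
BDP = R × t_prop = 2720000000 × 2.84e-05 = 77248 bits.
In packets of 49000 bits: 1.576 packets.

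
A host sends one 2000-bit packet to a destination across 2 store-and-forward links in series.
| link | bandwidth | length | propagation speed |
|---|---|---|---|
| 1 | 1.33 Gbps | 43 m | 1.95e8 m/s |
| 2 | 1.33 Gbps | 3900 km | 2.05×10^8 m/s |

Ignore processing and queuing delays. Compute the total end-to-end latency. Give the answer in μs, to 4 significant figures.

19030 μs

Transmission delay per hop = L/R = 2000/1330000000 = 1.50376 μs; 2 hops → 3.00752 μs.
Propagation delays (d/s per hop): 0.220513, 19024.4 μs; sum = 19024.6 μs.
End-to-end = 19030 μs.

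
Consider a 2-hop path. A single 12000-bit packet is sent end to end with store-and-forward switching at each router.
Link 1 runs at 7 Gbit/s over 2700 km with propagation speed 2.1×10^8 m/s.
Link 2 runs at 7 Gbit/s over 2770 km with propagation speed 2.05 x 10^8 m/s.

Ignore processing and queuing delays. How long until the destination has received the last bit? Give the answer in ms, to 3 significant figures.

26.4 ms

Transmission delay per hop = L/R = 12000/7000000000 = 0.00171429 ms; 2 hops → 0.00342857 ms.
Propagation delays (d/s per hop): 12.8571, 13.5122 ms; sum = 26.3693 ms.
End-to-end = 26.4 ms.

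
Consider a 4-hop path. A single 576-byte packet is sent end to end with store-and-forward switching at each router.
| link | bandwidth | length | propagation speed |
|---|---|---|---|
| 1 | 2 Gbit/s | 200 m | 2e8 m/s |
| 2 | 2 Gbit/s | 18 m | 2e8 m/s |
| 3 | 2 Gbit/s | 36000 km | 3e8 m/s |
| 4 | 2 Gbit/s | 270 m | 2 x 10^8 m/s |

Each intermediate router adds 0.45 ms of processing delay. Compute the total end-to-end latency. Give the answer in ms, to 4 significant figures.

121.4 ms

L = 576 × 8 = 4608 bits.
Transmission delay per hop = L/R = 4608/2000000000 = 0.002304 ms; 4 hops → 0.009216 ms.
Propagation delays (d/s per hop): 0.001, 9e-05, 120, 0.00135 ms; sum = 120.002 ms.
Processing at 3 router(s): 3 × 0.45 ms = 1.35 ms.
End-to-end = 121.4 ms.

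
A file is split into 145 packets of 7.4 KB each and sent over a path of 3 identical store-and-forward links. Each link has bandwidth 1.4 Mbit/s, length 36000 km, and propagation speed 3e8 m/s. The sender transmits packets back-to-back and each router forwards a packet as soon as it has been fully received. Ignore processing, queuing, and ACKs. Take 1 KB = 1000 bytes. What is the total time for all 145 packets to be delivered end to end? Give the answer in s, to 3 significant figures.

6.58 s

Per-hop transmission t_tx = L/R = 59200/1400000 = 0.0422857 s.
Per-hop propagation t_prop = 36000000/300000000 = 0.12 s.
Pipeline fill: first packet needs 3·t_tx to clear all hops; remaining 144 packets each add one t_tx.
Total = (3+145-1)·t_tx + 3·t_prop = 147·0.0422857 + 3·0.12 = 6.58 s.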